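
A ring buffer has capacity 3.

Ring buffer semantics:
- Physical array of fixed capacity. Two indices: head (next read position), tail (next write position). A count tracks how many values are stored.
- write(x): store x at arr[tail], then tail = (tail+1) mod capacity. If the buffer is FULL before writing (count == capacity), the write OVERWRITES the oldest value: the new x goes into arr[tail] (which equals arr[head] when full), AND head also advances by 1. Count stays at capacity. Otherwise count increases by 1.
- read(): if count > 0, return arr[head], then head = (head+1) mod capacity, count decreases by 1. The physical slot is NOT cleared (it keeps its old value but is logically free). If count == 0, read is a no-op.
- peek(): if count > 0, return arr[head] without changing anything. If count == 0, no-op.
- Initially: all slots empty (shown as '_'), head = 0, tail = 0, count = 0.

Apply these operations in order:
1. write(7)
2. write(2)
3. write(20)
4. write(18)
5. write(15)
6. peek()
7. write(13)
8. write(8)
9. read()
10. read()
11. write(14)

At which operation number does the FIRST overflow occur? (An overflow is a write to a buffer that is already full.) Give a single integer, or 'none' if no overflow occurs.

After op 1 (write(7)): arr=[7 _ _] head=0 tail=1 count=1
After op 2 (write(2)): arr=[7 2 _] head=0 tail=2 count=2
After op 3 (write(20)): arr=[7 2 20] head=0 tail=0 count=3
After op 4 (write(18)): arr=[18 2 20] head=1 tail=1 count=3
After op 5 (write(15)): arr=[18 15 20] head=2 tail=2 count=3
After op 6 (peek()): arr=[18 15 20] head=2 tail=2 count=3
After op 7 (write(13)): arr=[18 15 13] head=0 tail=0 count=3
After op 8 (write(8)): arr=[8 15 13] head=1 tail=1 count=3
After op 9 (read()): arr=[8 15 13] head=2 tail=1 count=2
After op 10 (read()): arr=[8 15 13] head=0 tail=1 count=1
After op 11 (write(14)): arr=[8 14 13] head=0 tail=2 count=2

Answer: 4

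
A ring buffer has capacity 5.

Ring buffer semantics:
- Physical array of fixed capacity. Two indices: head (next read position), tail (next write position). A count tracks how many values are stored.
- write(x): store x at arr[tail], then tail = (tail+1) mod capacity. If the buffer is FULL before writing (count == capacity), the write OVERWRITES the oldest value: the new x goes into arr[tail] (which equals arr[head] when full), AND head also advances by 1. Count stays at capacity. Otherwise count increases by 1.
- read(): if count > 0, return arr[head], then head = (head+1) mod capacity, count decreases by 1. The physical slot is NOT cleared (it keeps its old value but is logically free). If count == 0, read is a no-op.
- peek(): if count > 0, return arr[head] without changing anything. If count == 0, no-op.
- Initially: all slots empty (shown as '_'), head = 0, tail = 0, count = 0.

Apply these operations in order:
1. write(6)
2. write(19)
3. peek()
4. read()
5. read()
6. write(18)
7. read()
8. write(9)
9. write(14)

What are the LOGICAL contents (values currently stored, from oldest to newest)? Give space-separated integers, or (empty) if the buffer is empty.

After op 1 (write(6)): arr=[6 _ _ _ _] head=0 tail=1 count=1
After op 2 (write(19)): arr=[6 19 _ _ _] head=0 tail=2 count=2
After op 3 (peek()): arr=[6 19 _ _ _] head=0 tail=2 count=2
After op 4 (read()): arr=[6 19 _ _ _] head=1 tail=2 count=1
After op 5 (read()): arr=[6 19 _ _ _] head=2 tail=2 count=0
After op 6 (write(18)): arr=[6 19 18 _ _] head=2 tail=3 count=1
After op 7 (read()): arr=[6 19 18 _ _] head=3 tail=3 count=0
After op 8 (write(9)): arr=[6 19 18 9 _] head=3 tail=4 count=1
After op 9 (write(14)): arr=[6 19 18 9 14] head=3 tail=0 count=2

Answer: 9 14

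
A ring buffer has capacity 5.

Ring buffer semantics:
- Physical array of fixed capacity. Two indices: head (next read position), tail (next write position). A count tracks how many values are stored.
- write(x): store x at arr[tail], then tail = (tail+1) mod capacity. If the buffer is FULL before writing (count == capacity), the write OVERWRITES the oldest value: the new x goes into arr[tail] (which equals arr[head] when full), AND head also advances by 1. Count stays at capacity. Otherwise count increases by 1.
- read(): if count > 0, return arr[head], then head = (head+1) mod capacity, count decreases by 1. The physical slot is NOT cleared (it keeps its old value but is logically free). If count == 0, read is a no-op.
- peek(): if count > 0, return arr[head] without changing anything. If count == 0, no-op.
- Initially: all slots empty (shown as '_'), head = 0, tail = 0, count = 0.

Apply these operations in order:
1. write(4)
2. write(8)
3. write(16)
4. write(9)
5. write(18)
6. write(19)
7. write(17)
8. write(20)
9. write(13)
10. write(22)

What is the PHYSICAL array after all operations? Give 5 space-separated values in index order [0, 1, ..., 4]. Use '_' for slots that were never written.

Answer: 19 17 20 13 22

Derivation:
After op 1 (write(4)): arr=[4 _ _ _ _] head=0 tail=1 count=1
After op 2 (write(8)): arr=[4 8 _ _ _] head=0 tail=2 count=2
After op 3 (write(16)): arr=[4 8 16 _ _] head=0 tail=3 count=3
After op 4 (write(9)): arr=[4 8 16 9 _] head=0 tail=4 count=4
After op 5 (write(18)): arr=[4 8 16 9 18] head=0 tail=0 count=5
After op 6 (write(19)): arr=[19 8 16 9 18] head=1 tail=1 count=5
After op 7 (write(17)): arr=[19 17 16 9 18] head=2 tail=2 count=5
After op 8 (write(20)): arr=[19 17 20 9 18] head=3 tail=3 count=5
After op 9 (write(13)): arr=[19 17 20 13 18] head=4 tail=4 count=5
After op 10 (write(22)): arr=[19 17 20 13 22] head=0 tail=0 count=5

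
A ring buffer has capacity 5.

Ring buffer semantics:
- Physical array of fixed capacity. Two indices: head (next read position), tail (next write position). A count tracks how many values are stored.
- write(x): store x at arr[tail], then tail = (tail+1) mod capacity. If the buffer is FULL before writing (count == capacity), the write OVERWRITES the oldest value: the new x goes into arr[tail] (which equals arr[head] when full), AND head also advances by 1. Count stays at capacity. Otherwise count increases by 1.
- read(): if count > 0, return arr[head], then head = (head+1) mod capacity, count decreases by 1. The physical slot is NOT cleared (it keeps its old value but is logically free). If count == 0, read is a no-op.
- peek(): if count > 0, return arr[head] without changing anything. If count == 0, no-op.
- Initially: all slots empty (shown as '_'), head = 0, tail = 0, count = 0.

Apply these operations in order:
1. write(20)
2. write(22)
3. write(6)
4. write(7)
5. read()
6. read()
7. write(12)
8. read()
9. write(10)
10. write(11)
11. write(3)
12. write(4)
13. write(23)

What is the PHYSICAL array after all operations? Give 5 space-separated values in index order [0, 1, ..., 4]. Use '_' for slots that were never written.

After op 1 (write(20)): arr=[20 _ _ _ _] head=0 tail=1 count=1
After op 2 (write(22)): arr=[20 22 _ _ _] head=0 tail=2 count=2
After op 3 (write(6)): arr=[20 22 6 _ _] head=0 tail=3 count=3
After op 4 (write(7)): arr=[20 22 6 7 _] head=0 tail=4 count=4
After op 5 (read()): arr=[20 22 6 7 _] head=1 tail=4 count=3
After op 6 (read()): arr=[20 22 6 7 _] head=2 tail=4 count=2
After op 7 (write(12)): arr=[20 22 6 7 12] head=2 tail=0 count=3
After op 8 (read()): arr=[20 22 6 7 12] head=3 tail=0 count=2
After op 9 (write(10)): arr=[10 22 6 7 12] head=3 tail=1 count=3
After op 10 (write(11)): arr=[10 11 6 7 12] head=3 tail=2 count=4
After op 11 (write(3)): arr=[10 11 3 7 12] head=3 tail=3 count=5
After op 12 (write(4)): arr=[10 11 3 4 12] head=4 tail=4 count=5
After op 13 (write(23)): arr=[10 11 3 4 23] head=0 tail=0 count=5

Answer: 10 11 3 4 23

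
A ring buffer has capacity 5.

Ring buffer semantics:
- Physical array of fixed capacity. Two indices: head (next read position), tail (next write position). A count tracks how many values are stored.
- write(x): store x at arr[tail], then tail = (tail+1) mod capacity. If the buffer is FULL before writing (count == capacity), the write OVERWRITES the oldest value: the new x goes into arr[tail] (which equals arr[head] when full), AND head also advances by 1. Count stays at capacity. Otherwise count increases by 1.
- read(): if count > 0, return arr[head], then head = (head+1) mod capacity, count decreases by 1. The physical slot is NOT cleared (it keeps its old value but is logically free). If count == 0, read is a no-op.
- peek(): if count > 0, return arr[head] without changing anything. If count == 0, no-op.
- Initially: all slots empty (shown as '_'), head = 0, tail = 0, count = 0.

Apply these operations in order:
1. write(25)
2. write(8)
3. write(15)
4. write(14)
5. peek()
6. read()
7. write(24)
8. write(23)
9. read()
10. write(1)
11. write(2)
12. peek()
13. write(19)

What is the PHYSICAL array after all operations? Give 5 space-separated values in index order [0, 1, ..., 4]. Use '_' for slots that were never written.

After op 1 (write(25)): arr=[25 _ _ _ _] head=0 tail=1 count=1
After op 2 (write(8)): arr=[25 8 _ _ _] head=0 tail=2 count=2
After op 3 (write(15)): arr=[25 8 15 _ _] head=0 tail=3 count=3
After op 4 (write(14)): arr=[25 8 15 14 _] head=0 tail=4 count=4
After op 5 (peek()): arr=[25 8 15 14 _] head=0 tail=4 count=4
After op 6 (read()): arr=[25 8 15 14 _] head=1 tail=4 count=3
After op 7 (write(24)): arr=[25 8 15 14 24] head=1 tail=0 count=4
After op 8 (write(23)): arr=[23 8 15 14 24] head=1 tail=1 count=5
After op 9 (read()): arr=[23 8 15 14 24] head=2 tail=1 count=4
After op 10 (write(1)): arr=[23 1 15 14 24] head=2 tail=2 count=5
After op 11 (write(2)): arr=[23 1 2 14 24] head=3 tail=3 count=5
After op 12 (peek()): arr=[23 1 2 14 24] head=3 tail=3 count=5
After op 13 (write(19)): arr=[23 1 2 19 24] head=4 tail=4 count=5

Answer: 23 1 2 19 24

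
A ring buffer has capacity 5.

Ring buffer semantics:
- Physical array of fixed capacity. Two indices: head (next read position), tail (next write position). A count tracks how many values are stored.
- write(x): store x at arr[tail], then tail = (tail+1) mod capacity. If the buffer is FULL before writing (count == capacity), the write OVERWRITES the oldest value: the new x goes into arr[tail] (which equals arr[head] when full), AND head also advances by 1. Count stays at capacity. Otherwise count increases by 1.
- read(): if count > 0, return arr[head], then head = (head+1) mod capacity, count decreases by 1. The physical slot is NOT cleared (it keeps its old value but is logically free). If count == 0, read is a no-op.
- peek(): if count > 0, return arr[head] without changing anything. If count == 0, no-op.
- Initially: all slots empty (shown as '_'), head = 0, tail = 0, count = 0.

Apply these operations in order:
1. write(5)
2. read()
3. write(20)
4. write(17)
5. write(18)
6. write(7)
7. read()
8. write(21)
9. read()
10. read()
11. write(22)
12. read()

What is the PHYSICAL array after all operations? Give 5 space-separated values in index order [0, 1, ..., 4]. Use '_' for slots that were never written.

After op 1 (write(5)): arr=[5 _ _ _ _] head=0 tail=1 count=1
After op 2 (read()): arr=[5 _ _ _ _] head=1 tail=1 count=0
After op 3 (write(20)): arr=[5 20 _ _ _] head=1 tail=2 count=1
After op 4 (write(17)): arr=[5 20 17 _ _] head=1 tail=3 count=2
After op 5 (write(18)): arr=[5 20 17 18 _] head=1 tail=4 count=3
After op 6 (write(7)): arr=[5 20 17 18 7] head=1 tail=0 count=4
After op 7 (read()): arr=[5 20 17 18 7] head=2 tail=0 count=3
After op 8 (write(21)): arr=[21 20 17 18 7] head=2 tail=1 count=4
After op 9 (read()): arr=[21 20 17 18 7] head=3 tail=1 count=3
After op 10 (read()): arr=[21 20 17 18 7] head=4 tail=1 count=2
After op 11 (write(22)): arr=[21 22 17 18 7] head=4 tail=2 count=3
After op 12 (read()): arr=[21 22 17 18 7] head=0 tail=2 count=2

Answer: 21 22 17 18 7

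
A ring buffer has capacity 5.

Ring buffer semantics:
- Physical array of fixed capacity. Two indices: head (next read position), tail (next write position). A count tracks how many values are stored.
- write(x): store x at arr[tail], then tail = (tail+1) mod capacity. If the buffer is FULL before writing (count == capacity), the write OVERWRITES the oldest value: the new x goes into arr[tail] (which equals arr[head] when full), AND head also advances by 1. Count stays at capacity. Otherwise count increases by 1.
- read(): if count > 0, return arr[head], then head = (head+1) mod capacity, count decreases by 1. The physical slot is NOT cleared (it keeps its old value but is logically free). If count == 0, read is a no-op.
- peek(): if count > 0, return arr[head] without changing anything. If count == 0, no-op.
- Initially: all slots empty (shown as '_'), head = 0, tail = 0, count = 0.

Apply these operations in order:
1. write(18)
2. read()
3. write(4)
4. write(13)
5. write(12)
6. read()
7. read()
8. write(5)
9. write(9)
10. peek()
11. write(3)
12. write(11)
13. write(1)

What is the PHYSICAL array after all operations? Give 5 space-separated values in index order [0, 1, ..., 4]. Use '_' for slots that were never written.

Answer: 9 3 11 1 5

Derivation:
After op 1 (write(18)): arr=[18 _ _ _ _] head=0 tail=1 count=1
After op 2 (read()): arr=[18 _ _ _ _] head=1 tail=1 count=0
After op 3 (write(4)): arr=[18 4 _ _ _] head=1 tail=2 count=1
After op 4 (write(13)): arr=[18 4 13 _ _] head=1 tail=3 count=2
After op 5 (write(12)): arr=[18 4 13 12 _] head=1 tail=4 count=3
After op 6 (read()): arr=[18 4 13 12 _] head=2 tail=4 count=2
After op 7 (read()): arr=[18 4 13 12 _] head=3 tail=4 count=1
After op 8 (write(5)): arr=[18 4 13 12 5] head=3 tail=0 count=2
After op 9 (write(9)): arr=[9 4 13 12 5] head=3 tail=1 count=3
After op 10 (peek()): arr=[9 4 13 12 5] head=3 tail=1 count=3
After op 11 (write(3)): arr=[9 3 13 12 5] head=3 tail=2 count=4
After op 12 (write(11)): arr=[9 3 11 12 5] head=3 tail=3 count=5
After op 13 (write(1)): arr=[9 3 11 1 5] head=4 tail=4 count=5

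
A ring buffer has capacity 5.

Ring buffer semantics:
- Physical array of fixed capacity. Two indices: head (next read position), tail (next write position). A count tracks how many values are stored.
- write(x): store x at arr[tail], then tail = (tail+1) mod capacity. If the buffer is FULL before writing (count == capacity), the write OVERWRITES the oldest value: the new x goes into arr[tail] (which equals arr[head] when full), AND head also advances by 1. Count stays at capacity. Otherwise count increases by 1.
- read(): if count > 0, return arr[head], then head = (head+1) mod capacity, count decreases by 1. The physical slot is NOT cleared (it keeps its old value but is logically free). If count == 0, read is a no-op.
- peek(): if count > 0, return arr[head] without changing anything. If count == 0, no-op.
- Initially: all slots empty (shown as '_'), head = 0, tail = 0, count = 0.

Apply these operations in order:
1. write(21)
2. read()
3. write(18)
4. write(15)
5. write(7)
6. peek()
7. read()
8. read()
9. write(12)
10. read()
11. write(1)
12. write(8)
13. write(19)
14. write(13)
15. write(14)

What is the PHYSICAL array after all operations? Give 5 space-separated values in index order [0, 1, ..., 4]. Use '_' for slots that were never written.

Answer: 1 8 19 13 14

Derivation:
After op 1 (write(21)): arr=[21 _ _ _ _] head=0 tail=1 count=1
After op 2 (read()): arr=[21 _ _ _ _] head=1 tail=1 count=0
After op 3 (write(18)): arr=[21 18 _ _ _] head=1 tail=2 count=1
After op 4 (write(15)): arr=[21 18 15 _ _] head=1 tail=3 count=2
After op 5 (write(7)): arr=[21 18 15 7 _] head=1 tail=4 count=3
After op 6 (peek()): arr=[21 18 15 7 _] head=1 tail=4 count=3
After op 7 (read()): arr=[21 18 15 7 _] head=2 tail=4 count=2
After op 8 (read()): arr=[21 18 15 7 _] head=3 tail=4 count=1
After op 9 (write(12)): arr=[21 18 15 7 12] head=3 tail=0 count=2
After op 10 (read()): arr=[21 18 15 7 12] head=4 tail=0 count=1
After op 11 (write(1)): arr=[1 18 15 7 12] head=4 tail=1 count=2
After op 12 (write(8)): arr=[1 8 15 7 12] head=4 tail=2 count=3
After op 13 (write(19)): arr=[1 8 19 7 12] head=4 tail=3 count=4
After op 14 (write(13)): arr=[1 8 19 13 12] head=4 tail=4 count=5
After op 15 (write(14)): arr=[1 8 19 13 14] head=0 tail=0 count=5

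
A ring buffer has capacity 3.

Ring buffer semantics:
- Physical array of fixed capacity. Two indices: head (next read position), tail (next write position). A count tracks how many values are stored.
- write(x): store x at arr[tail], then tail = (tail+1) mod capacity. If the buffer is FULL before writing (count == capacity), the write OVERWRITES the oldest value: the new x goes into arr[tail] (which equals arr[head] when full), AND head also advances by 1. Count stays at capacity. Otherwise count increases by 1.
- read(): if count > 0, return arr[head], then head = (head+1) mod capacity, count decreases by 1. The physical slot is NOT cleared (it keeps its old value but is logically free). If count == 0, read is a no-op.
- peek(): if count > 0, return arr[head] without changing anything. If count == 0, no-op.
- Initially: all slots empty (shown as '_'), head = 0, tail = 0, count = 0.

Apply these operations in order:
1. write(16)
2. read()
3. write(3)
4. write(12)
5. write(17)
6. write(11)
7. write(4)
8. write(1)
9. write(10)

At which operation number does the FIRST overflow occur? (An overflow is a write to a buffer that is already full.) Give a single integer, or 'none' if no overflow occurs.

Answer: 6

Derivation:
After op 1 (write(16)): arr=[16 _ _] head=0 tail=1 count=1
After op 2 (read()): arr=[16 _ _] head=1 tail=1 count=0
After op 3 (write(3)): arr=[16 3 _] head=1 tail=2 count=1
After op 4 (write(12)): arr=[16 3 12] head=1 tail=0 count=2
After op 5 (write(17)): arr=[17 3 12] head=1 tail=1 count=3
After op 6 (write(11)): arr=[17 11 12] head=2 tail=2 count=3
After op 7 (write(4)): arr=[17 11 4] head=0 tail=0 count=3
After op 8 (write(1)): arr=[1 11 4] head=1 tail=1 count=3
After op 9 (write(10)): arr=[1 10 4] head=2 tail=2 count=3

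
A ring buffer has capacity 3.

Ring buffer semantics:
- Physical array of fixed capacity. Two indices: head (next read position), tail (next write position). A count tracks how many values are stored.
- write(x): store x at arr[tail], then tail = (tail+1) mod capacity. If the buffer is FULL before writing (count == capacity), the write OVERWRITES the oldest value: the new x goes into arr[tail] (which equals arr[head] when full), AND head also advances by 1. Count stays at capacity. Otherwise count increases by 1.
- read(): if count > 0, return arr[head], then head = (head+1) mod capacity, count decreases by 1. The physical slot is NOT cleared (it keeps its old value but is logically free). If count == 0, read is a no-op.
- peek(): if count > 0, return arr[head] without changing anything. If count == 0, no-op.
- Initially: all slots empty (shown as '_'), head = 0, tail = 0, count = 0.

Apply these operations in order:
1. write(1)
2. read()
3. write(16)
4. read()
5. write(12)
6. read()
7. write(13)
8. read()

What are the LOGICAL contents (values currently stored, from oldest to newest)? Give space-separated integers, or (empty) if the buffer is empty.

Answer: (empty)

Derivation:
After op 1 (write(1)): arr=[1 _ _] head=0 tail=1 count=1
After op 2 (read()): arr=[1 _ _] head=1 tail=1 count=0
After op 3 (write(16)): arr=[1 16 _] head=1 tail=2 count=1
After op 4 (read()): arr=[1 16 _] head=2 tail=2 count=0
After op 5 (write(12)): arr=[1 16 12] head=2 tail=0 count=1
After op 6 (read()): arr=[1 16 12] head=0 tail=0 count=0
After op 7 (write(13)): arr=[13 16 12] head=0 tail=1 count=1
After op 8 (read()): arr=[13 16 12] head=1 tail=1 count=0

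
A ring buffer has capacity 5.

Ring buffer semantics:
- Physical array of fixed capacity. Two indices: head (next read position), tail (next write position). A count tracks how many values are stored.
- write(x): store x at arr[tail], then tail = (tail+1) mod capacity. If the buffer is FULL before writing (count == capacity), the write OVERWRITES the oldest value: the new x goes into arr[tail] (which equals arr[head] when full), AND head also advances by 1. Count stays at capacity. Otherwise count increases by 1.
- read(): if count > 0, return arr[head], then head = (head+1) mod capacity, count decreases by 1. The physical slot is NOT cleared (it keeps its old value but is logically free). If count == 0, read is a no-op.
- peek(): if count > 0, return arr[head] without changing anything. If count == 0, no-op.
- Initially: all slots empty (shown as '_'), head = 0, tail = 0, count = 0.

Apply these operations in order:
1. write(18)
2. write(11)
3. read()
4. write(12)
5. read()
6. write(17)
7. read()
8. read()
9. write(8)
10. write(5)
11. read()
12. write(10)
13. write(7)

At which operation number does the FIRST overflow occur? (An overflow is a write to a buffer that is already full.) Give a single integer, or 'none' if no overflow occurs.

After op 1 (write(18)): arr=[18 _ _ _ _] head=0 tail=1 count=1
After op 2 (write(11)): arr=[18 11 _ _ _] head=0 tail=2 count=2
After op 3 (read()): arr=[18 11 _ _ _] head=1 tail=2 count=1
After op 4 (write(12)): arr=[18 11 12 _ _] head=1 tail=3 count=2
After op 5 (read()): arr=[18 11 12 _ _] head=2 tail=3 count=1
After op 6 (write(17)): arr=[18 11 12 17 _] head=2 tail=4 count=2
After op 7 (read()): arr=[18 11 12 17 _] head=3 tail=4 count=1
After op 8 (read()): arr=[18 11 12 17 _] head=4 tail=4 count=0
After op 9 (write(8)): arr=[18 11 12 17 8] head=4 tail=0 count=1
After op 10 (write(5)): arr=[5 11 12 17 8] head=4 tail=1 count=2
After op 11 (read()): arr=[5 11 12 17 8] head=0 tail=1 count=1
After op 12 (write(10)): arr=[5 10 12 17 8] head=0 tail=2 count=2
After op 13 (write(7)): arr=[5 10 7 17 8] head=0 tail=3 count=3

Answer: none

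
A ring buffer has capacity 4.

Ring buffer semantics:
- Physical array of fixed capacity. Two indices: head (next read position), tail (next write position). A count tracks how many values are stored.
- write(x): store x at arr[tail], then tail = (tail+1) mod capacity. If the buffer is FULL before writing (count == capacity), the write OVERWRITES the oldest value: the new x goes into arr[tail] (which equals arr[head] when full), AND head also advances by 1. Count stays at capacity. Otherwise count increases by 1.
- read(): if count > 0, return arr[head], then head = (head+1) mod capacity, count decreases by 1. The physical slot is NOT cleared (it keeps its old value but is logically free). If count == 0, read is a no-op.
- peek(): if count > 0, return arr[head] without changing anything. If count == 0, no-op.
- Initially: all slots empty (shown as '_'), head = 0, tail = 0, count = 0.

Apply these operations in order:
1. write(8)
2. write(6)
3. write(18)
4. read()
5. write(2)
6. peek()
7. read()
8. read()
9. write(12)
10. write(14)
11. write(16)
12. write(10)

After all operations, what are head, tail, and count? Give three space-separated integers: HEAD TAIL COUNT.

Answer: 0 0 4

Derivation:
After op 1 (write(8)): arr=[8 _ _ _] head=0 tail=1 count=1
After op 2 (write(6)): arr=[8 6 _ _] head=0 tail=2 count=2
After op 3 (write(18)): arr=[8 6 18 _] head=0 tail=3 count=3
After op 4 (read()): arr=[8 6 18 _] head=1 tail=3 count=2
After op 5 (write(2)): arr=[8 6 18 2] head=1 tail=0 count=3
After op 6 (peek()): arr=[8 6 18 2] head=1 tail=0 count=3
After op 7 (read()): arr=[8 6 18 2] head=2 tail=0 count=2
After op 8 (read()): arr=[8 6 18 2] head=3 tail=0 count=1
After op 9 (write(12)): arr=[12 6 18 2] head=3 tail=1 count=2
After op 10 (write(14)): arr=[12 14 18 2] head=3 tail=2 count=3
After op 11 (write(16)): arr=[12 14 16 2] head=3 tail=3 count=4
After op 12 (write(10)): arr=[12 14 16 10] head=0 tail=0 count=4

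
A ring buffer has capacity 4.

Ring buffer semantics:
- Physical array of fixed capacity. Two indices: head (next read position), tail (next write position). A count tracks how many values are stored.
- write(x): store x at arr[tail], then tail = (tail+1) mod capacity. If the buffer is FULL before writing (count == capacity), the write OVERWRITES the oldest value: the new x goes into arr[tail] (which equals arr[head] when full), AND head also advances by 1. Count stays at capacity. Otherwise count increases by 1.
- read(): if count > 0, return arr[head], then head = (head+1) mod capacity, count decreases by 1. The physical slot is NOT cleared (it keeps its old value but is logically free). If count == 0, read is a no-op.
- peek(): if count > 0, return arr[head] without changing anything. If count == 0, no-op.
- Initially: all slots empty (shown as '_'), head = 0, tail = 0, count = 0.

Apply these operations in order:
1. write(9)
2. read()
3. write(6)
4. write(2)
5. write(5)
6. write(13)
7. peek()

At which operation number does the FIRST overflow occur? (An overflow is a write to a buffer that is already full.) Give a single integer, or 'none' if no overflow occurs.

After op 1 (write(9)): arr=[9 _ _ _] head=0 tail=1 count=1
After op 2 (read()): arr=[9 _ _ _] head=1 tail=1 count=0
After op 3 (write(6)): arr=[9 6 _ _] head=1 tail=2 count=1
After op 4 (write(2)): arr=[9 6 2 _] head=1 tail=3 count=2
After op 5 (write(5)): arr=[9 6 2 5] head=1 tail=0 count=3
After op 6 (write(13)): arr=[13 6 2 5] head=1 tail=1 count=4
After op 7 (peek()): arr=[13 6 2 5] head=1 tail=1 count=4

Answer: none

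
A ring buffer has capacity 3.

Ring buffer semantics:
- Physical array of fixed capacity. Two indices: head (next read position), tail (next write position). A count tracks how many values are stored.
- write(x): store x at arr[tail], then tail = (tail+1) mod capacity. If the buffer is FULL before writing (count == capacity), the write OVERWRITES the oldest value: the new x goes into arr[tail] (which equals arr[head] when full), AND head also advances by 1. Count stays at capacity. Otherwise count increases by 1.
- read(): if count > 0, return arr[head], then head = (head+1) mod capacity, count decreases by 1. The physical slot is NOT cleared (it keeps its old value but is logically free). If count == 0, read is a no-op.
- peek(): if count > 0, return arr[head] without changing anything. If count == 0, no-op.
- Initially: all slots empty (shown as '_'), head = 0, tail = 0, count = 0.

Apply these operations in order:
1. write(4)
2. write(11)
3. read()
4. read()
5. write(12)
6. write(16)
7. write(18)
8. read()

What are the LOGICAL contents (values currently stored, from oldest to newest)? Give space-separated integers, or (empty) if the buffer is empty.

After op 1 (write(4)): arr=[4 _ _] head=0 tail=1 count=1
After op 2 (write(11)): arr=[4 11 _] head=0 tail=2 count=2
After op 3 (read()): arr=[4 11 _] head=1 tail=2 count=1
After op 4 (read()): arr=[4 11 _] head=2 tail=2 count=0
After op 5 (write(12)): arr=[4 11 12] head=2 tail=0 count=1
After op 6 (write(16)): arr=[16 11 12] head=2 tail=1 count=2
After op 7 (write(18)): arr=[16 18 12] head=2 tail=2 count=3
After op 8 (read()): arr=[16 18 12] head=0 tail=2 count=2

Answer: 16 18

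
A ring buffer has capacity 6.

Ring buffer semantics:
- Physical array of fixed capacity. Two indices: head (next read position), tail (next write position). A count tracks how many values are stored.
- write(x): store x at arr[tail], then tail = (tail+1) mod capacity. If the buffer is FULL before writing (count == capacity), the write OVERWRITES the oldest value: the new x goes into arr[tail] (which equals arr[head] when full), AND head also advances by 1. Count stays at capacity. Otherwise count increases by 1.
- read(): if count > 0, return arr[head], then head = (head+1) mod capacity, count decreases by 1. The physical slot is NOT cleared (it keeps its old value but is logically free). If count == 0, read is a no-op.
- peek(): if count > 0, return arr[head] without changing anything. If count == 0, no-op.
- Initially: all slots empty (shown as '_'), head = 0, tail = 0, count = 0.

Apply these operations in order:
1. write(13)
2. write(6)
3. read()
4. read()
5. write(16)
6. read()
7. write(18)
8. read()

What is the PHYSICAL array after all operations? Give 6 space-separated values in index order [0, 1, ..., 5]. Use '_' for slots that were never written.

Answer: 13 6 16 18 _ _

Derivation:
After op 1 (write(13)): arr=[13 _ _ _ _ _] head=0 tail=1 count=1
After op 2 (write(6)): arr=[13 6 _ _ _ _] head=0 tail=2 count=2
After op 3 (read()): arr=[13 6 _ _ _ _] head=1 tail=2 count=1
After op 4 (read()): arr=[13 6 _ _ _ _] head=2 tail=2 count=0
After op 5 (write(16)): arr=[13 6 16 _ _ _] head=2 tail=3 count=1
After op 6 (read()): arr=[13 6 16 _ _ _] head=3 tail=3 count=0
After op 7 (write(18)): arr=[13 6 16 18 _ _] head=3 tail=4 count=1
After op 8 (read()): arr=[13 6 16 18 _ _] head=4 tail=4 count=0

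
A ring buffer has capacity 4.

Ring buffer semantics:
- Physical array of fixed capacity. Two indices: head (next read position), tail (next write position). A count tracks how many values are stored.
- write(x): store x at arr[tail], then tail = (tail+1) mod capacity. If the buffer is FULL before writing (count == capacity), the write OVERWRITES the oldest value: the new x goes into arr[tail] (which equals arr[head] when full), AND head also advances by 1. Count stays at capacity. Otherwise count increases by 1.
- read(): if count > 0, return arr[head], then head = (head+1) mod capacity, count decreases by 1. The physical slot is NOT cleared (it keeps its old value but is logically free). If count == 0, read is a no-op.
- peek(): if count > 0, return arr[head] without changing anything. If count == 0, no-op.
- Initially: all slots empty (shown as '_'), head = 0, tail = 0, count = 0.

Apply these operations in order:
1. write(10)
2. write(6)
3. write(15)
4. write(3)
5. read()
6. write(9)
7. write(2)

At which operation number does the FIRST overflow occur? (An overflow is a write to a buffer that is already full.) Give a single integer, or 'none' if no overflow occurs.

Answer: 7

Derivation:
After op 1 (write(10)): arr=[10 _ _ _] head=0 tail=1 count=1
After op 2 (write(6)): arr=[10 6 _ _] head=0 tail=2 count=2
After op 3 (write(15)): arr=[10 6 15 _] head=0 tail=3 count=3
After op 4 (write(3)): arr=[10 6 15 3] head=0 tail=0 count=4
After op 5 (read()): arr=[10 6 15 3] head=1 tail=0 count=3
After op 6 (write(9)): arr=[9 6 15 3] head=1 tail=1 count=4
After op 7 (write(2)): arr=[9 2 15 3] head=2 tail=2 count=4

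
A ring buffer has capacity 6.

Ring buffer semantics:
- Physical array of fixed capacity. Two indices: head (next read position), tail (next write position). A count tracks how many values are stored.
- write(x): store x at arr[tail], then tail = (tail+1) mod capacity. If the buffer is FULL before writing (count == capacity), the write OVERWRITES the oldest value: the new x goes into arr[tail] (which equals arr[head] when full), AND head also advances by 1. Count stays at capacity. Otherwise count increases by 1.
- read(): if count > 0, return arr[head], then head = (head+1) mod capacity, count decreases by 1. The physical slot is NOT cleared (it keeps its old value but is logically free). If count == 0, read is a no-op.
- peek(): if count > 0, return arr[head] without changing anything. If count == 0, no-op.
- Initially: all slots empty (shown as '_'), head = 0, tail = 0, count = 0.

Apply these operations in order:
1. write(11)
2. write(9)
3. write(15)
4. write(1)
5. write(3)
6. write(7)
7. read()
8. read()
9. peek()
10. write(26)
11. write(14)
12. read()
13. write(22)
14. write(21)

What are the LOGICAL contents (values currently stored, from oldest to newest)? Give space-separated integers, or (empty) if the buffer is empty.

After op 1 (write(11)): arr=[11 _ _ _ _ _] head=0 tail=1 count=1
After op 2 (write(9)): arr=[11 9 _ _ _ _] head=0 tail=2 count=2
After op 3 (write(15)): arr=[11 9 15 _ _ _] head=0 tail=3 count=3
After op 4 (write(1)): arr=[11 9 15 1 _ _] head=0 tail=4 count=4
After op 5 (write(3)): arr=[11 9 15 1 3 _] head=0 tail=5 count=5
After op 6 (write(7)): arr=[11 9 15 1 3 7] head=0 tail=0 count=6
After op 7 (read()): arr=[11 9 15 1 3 7] head=1 tail=0 count=5
After op 8 (read()): arr=[11 9 15 1 3 7] head=2 tail=0 count=4
After op 9 (peek()): arr=[11 9 15 1 3 7] head=2 tail=0 count=4
After op 10 (write(26)): arr=[26 9 15 1 3 7] head=2 tail=1 count=5
After op 11 (write(14)): arr=[26 14 15 1 3 7] head=2 tail=2 count=6
After op 12 (read()): arr=[26 14 15 1 3 7] head=3 tail=2 count=5
After op 13 (write(22)): arr=[26 14 22 1 3 7] head=3 tail=3 count=6
After op 14 (write(21)): arr=[26 14 22 21 3 7] head=4 tail=4 count=6

Answer: 3 7 26 14 22 21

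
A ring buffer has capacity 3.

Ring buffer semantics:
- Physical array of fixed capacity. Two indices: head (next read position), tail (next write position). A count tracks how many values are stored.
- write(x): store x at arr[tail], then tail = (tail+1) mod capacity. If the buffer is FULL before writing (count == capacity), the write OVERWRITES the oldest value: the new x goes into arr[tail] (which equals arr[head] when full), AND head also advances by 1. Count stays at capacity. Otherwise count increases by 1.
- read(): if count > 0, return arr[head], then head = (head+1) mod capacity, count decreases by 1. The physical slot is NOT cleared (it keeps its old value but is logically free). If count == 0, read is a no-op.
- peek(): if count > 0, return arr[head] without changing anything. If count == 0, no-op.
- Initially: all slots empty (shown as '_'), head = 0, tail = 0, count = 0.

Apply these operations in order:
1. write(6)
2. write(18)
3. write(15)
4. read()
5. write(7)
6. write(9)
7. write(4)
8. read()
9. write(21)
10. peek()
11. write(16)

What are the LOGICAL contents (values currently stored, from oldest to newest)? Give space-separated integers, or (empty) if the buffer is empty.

After op 1 (write(6)): arr=[6 _ _] head=0 tail=1 count=1
After op 2 (write(18)): arr=[6 18 _] head=0 tail=2 count=2
After op 3 (write(15)): arr=[6 18 15] head=0 tail=0 count=3
After op 4 (read()): arr=[6 18 15] head=1 tail=0 count=2
After op 5 (write(7)): arr=[7 18 15] head=1 tail=1 count=3
After op 6 (write(9)): arr=[7 9 15] head=2 tail=2 count=3
After op 7 (write(4)): arr=[7 9 4] head=0 tail=0 count=3
After op 8 (read()): arr=[7 9 4] head=1 tail=0 count=2
After op 9 (write(21)): arr=[21 9 4] head=1 tail=1 count=3
After op 10 (peek()): arr=[21 9 4] head=1 tail=1 count=3
After op 11 (write(16)): arr=[21 16 4] head=2 tail=2 count=3

Answer: 4 21 16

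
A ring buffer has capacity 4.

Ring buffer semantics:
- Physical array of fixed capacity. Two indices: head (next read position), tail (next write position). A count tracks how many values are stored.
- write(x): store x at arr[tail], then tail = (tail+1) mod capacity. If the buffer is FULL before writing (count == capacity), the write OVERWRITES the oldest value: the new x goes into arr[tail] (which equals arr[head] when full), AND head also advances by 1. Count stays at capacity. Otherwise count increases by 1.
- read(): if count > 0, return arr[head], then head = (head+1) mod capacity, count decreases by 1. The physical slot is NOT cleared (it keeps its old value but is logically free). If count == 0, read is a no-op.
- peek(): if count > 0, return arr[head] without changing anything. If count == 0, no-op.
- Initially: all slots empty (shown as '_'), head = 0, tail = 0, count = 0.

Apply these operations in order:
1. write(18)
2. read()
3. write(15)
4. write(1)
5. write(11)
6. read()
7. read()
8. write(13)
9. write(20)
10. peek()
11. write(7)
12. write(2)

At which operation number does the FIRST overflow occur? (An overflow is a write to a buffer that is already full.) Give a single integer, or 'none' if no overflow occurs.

After op 1 (write(18)): arr=[18 _ _ _] head=0 tail=1 count=1
After op 2 (read()): arr=[18 _ _ _] head=1 tail=1 count=0
After op 3 (write(15)): arr=[18 15 _ _] head=1 tail=2 count=1
After op 4 (write(1)): arr=[18 15 1 _] head=1 tail=3 count=2
After op 5 (write(11)): arr=[18 15 1 11] head=1 tail=0 count=3
After op 6 (read()): arr=[18 15 1 11] head=2 tail=0 count=2
After op 7 (read()): arr=[18 15 1 11] head=3 tail=0 count=1
After op 8 (write(13)): arr=[13 15 1 11] head=3 tail=1 count=2
After op 9 (write(20)): arr=[13 20 1 11] head=3 tail=2 count=3
After op 10 (peek()): arr=[13 20 1 11] head=3 tail=2 count=3
After op 11 (write(7)): arr=[13 20 7 11] head=3 tail=3 count=4
After op 12 (write(2)): arr=[13 20 7 2] head=0 tail=0 count=4

Answer: 12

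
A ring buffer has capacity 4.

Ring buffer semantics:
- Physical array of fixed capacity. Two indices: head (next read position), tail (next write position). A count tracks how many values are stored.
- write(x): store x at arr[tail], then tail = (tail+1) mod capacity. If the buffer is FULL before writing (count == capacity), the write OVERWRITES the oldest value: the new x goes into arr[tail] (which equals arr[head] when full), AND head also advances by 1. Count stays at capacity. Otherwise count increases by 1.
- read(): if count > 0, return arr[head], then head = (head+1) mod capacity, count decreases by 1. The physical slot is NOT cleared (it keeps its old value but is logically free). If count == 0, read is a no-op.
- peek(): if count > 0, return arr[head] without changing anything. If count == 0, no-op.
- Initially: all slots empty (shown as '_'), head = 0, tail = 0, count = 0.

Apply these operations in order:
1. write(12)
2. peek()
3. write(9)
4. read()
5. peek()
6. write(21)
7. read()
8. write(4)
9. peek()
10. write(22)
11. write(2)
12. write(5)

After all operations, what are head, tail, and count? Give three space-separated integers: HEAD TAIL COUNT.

After op 1 (write(12)): arr=[12 _ _ _] head=0 tail=1 count=1
After op 2 (peek()): arr=[12 _ _ _] head=0 tail=1 count=1
After op 3 (write(9)): arr=[12 9 _ _] head=0 tail=2 count=2
After op 4 (read()): arr=[12 9 _ _] head=1 tail=2 count=1
After op 5 (peek()): arr=[12 9 _ _] head=1 tail=2 count=1
After op 6 (write(21)): arr=[12 9 21 _] head=1 tail=3 count=2
After op 7 (read()): arr=[12 9 21 _] head=2 tail=3 count=1
After op 8 (write(4)): arr=[12 9 21 4] head=2 tail=0 count=2
After op 9 (peek()): arr=[12 9 21 4] head=2 tail=0 count=2
After op 10 (write(22)): arr=[22 9 21 4] head=2 tail=1 count=3
After op 11 (write(2)): arr=[22 2 21 4] head=2 tail=2 count=4
After op 12 (write(5)): arr=[22 2 5 4] head=3 tail=3 count=4

Answer: 3 3 4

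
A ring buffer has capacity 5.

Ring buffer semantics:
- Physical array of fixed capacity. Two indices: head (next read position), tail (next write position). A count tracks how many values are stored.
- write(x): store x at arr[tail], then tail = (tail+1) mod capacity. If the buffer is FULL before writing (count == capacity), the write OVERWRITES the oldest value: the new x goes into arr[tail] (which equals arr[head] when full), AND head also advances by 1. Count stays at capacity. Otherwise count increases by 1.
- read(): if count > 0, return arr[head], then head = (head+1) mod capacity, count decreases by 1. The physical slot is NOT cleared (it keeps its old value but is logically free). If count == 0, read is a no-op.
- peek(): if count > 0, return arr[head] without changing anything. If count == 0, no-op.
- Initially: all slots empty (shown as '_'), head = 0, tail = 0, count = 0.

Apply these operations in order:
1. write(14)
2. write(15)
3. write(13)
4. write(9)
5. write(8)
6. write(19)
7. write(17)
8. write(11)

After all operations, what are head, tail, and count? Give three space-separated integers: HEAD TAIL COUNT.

After op 1 (write(14)): arr=[14 _ _ _ _] head=0 tail=1 count=1
After op 2 (write(15)): arr=[14 15 _ _ _] head=0 tail=2 count=2
After op 3 (write(13)): arr=[14 15 13 _ _] head=0 tail=3 count=3
After op 4 (write(9)): arr=[14 15 13 9 _] head=0 tail=4 count=4
After op 5 (write(8)): arr=[14 15 13 9 8] head=0 tail=0 count=5
After op 6 (write(19)): arr=[19 15 13 9 8] head=1 tail=1 count=5
After op 7 (write(17)): arr=[19 17 13 9 8] head=2 tail=2 count=5
After op 8 (write(11)): arr=[19 17 11 9 8] head=3 tail=3 count=5

Answer: 3 3 5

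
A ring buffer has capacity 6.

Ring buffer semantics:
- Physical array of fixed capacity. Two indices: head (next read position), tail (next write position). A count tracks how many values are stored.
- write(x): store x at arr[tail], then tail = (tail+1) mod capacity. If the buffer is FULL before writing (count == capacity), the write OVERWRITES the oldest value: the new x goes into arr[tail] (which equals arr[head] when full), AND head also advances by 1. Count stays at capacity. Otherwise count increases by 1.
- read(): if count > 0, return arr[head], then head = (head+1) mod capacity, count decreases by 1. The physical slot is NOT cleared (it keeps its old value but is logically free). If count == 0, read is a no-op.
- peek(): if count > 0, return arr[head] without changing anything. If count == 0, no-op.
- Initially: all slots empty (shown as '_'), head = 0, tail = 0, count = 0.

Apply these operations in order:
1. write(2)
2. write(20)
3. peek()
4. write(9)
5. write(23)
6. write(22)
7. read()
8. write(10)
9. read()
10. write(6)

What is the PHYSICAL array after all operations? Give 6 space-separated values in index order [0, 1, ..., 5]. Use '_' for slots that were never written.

Answer: 6 20 9 23 22 10

Derivation:
After op 1 (write(2)): arr=[2 _ _ _ _ _] head=0 tail=1 count=1
After op 2 (write(20)): arr=[2 20 _ _ _ _] head=0 tail=2 count=2
After op 3 (peek()): arr=[2 20 _ _ _ _] head=0 tail=2 count=2
After op 4 (write(9)): arr=[2 20 9 _ _ _] head=0 tail=3 count=3
After op 5 (write(23)): arr=[2 20 9 23 _ _] head=0 tail=4 count=4
After op 6 (write(22)): arr=[2 20 9 23 22 _] head=0 tail=5 count=5
After op 7 (read()): arr=[2 20 9 23 22 _] head=1 tail=5 count=4
After op 8 (write(10)): arr=[2 20 9 23 22 10] head=1 tail=0 count=5
After op 9 (read()): arr=[2 20 9 23 22 10] head=2 tail=0 count=4
After op 10 (write(6)): arr=[6 20 9 23 22 10] head=2 tail=1 count=5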